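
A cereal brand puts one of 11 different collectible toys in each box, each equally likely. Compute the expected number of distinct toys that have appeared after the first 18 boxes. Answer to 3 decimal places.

9.022

For each toy, P(seen in 18 boxes) = 1 - (10/11)^18 = 0.8201.
By linearity of expectation, E[distinct seen] = 11·(1 - (10/11)^18) = 9.0216.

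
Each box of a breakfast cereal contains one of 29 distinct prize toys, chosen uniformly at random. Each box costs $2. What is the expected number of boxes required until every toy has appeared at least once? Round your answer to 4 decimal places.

114.8880

After k distinct toys have appeared, the next box gives a new one with probability (29-k)/29, so the expected wait for the (k+1)-th is 29/(29-k).
E[T] = 29/29 + 29/28 + 29/27 + ... + 29/2 + 29/1 = 29·H_{29}.
H_{29} = 3.96165, so E[T] = 114.88796.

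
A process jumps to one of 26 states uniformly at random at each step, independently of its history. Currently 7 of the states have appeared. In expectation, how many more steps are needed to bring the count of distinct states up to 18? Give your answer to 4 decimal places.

21.5769

With k distinct states already seen, the next new one takes an expected 26/(26-k) steps.
Sum over k = 7,...,17: E = 26/19 + 26/18 + 26/17 + ... + 26/10 + 26/9 = 21.57695.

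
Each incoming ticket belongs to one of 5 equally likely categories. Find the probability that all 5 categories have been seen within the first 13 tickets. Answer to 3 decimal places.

0.738

By inclusion–exclusion over which categories are missing,
P(all seen) = Σ_{j=0}^{5} (-1)^j C(5,j)((5-j)/5)^13
= 1.0000 - 0.2749 + 0.0131 - 0.0001 + 0.0000 - 0.0000
= 0.7381.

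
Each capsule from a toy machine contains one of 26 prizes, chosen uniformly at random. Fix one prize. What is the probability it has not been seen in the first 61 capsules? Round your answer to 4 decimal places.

On each capsule the fixed prize fails to appear with probability 25/26.
P(still missing after 61) = (25/26)^61 = 0.09140.

0.0914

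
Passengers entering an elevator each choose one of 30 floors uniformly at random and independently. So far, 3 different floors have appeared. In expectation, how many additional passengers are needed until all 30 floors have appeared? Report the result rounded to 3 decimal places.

116.744

With k distinct floors already seen, the next new one takes an expected 30/(30-k) passengers.
Sum over k = 3,...,29: E = 30/27 + 30/26 + 30/25 + ... + 30/2 + 30/1 = 116.7437.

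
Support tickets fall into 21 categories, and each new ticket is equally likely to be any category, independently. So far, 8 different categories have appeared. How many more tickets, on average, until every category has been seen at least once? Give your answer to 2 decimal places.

From k distinct to k+1 distinct takes on average 21/(21-k) tickets.
Sum over k = 8,...,20: E = 21/13 + 21/12 + 21/11 + ... + 21/2 + 21/1 = 66.783.

66.78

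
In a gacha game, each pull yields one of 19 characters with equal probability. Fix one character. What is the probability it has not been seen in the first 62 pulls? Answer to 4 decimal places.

On each pull the fixed character fails to appear with probability 18/19.
P(still missing after 62) = (18/19)^62 = 0.03501.

0.0350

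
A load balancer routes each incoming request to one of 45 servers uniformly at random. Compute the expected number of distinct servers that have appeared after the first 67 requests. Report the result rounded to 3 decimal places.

35.016

For each server, P(seen in 67 requests) = 1 - (44/45)^67 = 0.7781.
By linearity of expectation, E[distinct seen] = 45·(1 - (44/45)^67) = 35.0160.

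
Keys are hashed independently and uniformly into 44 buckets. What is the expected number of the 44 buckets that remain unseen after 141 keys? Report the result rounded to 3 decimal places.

1.721

For each bucket, P(unseen after 141) = (43/44)^141 = 0.0391.
By linearity of expectation, E[unseen] = 44·(43/44)^141 = 1.7206.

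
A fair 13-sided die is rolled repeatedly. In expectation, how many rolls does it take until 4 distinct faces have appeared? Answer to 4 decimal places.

Going from k to k+1 distinct takes a geometric number of rolls with mean 13/(13-k).
Sum over k = 0,...,3: E = 13/13 + 13/12 + 13/11 + 13/10 = 4.56515.

4.5652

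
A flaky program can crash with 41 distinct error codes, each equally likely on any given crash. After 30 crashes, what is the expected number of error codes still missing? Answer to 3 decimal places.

For each error code, P(unseen after 30) = (40/41)^30 = 0.4767.
By linearity of expectation, E[unseen] = 41·(40/41)^30 = 19.5465.

19.546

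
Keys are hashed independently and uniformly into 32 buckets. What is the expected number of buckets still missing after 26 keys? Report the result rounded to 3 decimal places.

For each bucket, P(unseen after 26) = (31/32)^26 = 0.4380.
By linearity of expectation, E[unseen] = 32·(31/32)^26 = 14.0170.

14.017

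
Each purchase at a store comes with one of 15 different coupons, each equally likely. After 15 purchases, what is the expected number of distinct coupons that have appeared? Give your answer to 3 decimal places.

For each coupon, P(seen in 15 purchases) = 1 - (14/15)^15 = 0.6447.
By linearity of expectation, E[distinct seen] = 15·(1 - (14/15)^15) = 9.6710.

9.671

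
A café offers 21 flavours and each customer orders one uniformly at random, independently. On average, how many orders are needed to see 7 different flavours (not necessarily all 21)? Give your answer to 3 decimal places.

With k distinct flavours already seen, the next new one arrives after an expected 21/(21-k) orders.
Sum over k = 0,...,6: E = 21/21 + 21/20 + 21/19 + ... + 21/16 + 21/15 = 8.2697.

8.270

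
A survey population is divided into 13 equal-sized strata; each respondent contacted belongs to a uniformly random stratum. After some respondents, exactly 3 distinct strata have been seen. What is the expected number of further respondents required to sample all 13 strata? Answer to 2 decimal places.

38.08

With k distinct strata already seen, the next new one takes an expected 13/(13-k) respondents.
Sum over k = 3,...,12: E = 13/10 + 13/9 + 13/8 + ... + 13/2 + 13/1 = 38.077.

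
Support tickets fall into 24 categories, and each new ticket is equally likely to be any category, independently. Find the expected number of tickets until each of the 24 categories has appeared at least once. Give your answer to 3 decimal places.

90.623

After k distinct categories have appeared, the next ticket gives a new one with probability (24-k)/24, so the expected wait for the (k+1)-th is 24/(24-k).
E[T] = 24/24 + 24/23 + 24/22 + ... + 24/2 + 24/1 = 24·H_{24}.
H_{24} = 3.7760, so E[T] = 90.6230.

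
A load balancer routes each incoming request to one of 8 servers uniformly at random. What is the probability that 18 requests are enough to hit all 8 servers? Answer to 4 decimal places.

By inclusion–exclusion over which servers are missing,
P(all seen) = Σ_{j=0}^{8} (-1)^j C(8,j)((8-j)/8)^18
= 1.00000 - 0.72316 + 0.15786 - 0.01186 + 0.00027 - 0.00000 + 0.00000 - 0.00000 + 0.00000
= 0.42310.

0.4231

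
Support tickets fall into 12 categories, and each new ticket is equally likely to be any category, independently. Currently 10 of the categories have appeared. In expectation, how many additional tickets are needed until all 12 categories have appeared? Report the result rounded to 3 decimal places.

18.000

The wait to go from k to k+1 distinct categories is geometric with mean 12/(12-k).
Sum over k = 10,...,11: E = 12/2 + 12/1 = 18.0000.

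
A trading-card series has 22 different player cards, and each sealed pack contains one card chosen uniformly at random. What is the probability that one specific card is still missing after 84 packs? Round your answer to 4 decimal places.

Each pack misses the fixed card with probability (22-1)/22 = 21/22, independently.
P(still missing after 84) = (21/22)^84 = 0.02009.

0.0201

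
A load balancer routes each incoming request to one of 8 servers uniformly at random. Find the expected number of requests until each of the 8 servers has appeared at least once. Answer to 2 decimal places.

After k distinct servers have appeared, the next request gives a new one with probability (8-k)/8, so the expected wait for the (k+1)-th is 8/(8-k).
E[T] = 8/8 + 8/7 + 8/6 + ... + 8/2 + 8/1 = 8·H_{8}.
H_{8} = 2.718, so E[T] = 21.743.

21.74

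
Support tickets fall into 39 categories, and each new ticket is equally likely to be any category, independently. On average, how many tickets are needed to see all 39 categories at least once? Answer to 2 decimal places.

165.89

Split into phases: going from k distinct to k+1 distinct takes on average 39/(39-k) tickets.
E[T] = 39/39 + 39/38 + 39/37 + ... + 39/2 + 39/1 = 39·H_{39}.
H_{39} = 4.254, so E[T] = 165.888.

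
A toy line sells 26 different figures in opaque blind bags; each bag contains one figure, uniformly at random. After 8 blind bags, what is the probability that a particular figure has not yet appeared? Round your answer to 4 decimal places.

0.7307

Each blind bag misses the fixed figure with probability (26-1)/26 = 25/26, independently.
P(still missing after 8) = (25/26)^8 = 0.73069.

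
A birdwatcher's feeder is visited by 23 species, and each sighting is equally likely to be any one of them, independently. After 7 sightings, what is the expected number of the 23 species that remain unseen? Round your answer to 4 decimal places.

For each species, P(unseen after 7) = (22/23)^7 = 0.73259.
By linearity of expectation, E[unseen] = 23·(22/23)^7 = 16.84968.

16.8497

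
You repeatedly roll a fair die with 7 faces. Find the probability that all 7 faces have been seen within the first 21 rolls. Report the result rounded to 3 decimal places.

By inclusion–exclusion over which faces are missing,
P(all seen) = Σ_{j=0}^{7} (-1)^j C(7,j)((7-j)/7)^21
= 1.0000 - 0.2749 + 0.0179 - 0.0003 + 0.0000 - 0.0000 + 0.0000 - 0.0000
= 0.7427.

0.743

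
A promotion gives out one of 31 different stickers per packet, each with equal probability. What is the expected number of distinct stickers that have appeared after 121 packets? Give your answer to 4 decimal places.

30.4135

For each sticker, P(seen in 121 packets) = 1 - (30/31)^121 = 0.98108.
By linearity of expectation, E[distinct seen] = 31·(1 - (30/31)^121) = 30.41350.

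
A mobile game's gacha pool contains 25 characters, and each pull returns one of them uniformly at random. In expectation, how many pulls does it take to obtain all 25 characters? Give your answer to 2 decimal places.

95.40

Split into phases: going from k distinct to k+1 distinct takes on average 25/(25-k) pulls.
E[T] = 25/25 + 25/24 + 25/23 + ... + 25/2 + 25/1 = 25·H_{25}.
H_{25} = 3.816, so E[T] = 95.399.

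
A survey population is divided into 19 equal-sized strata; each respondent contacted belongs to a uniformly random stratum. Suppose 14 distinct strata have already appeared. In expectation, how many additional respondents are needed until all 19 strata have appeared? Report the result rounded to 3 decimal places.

With k distinct strata already seen, the next new one takes an expected 19/(19-k) respondents.
Sum over k = 14,...,18: E = 19/5 + 19/4 + 19/3 + 19/2 + 19/1 = 43.3833.

43.383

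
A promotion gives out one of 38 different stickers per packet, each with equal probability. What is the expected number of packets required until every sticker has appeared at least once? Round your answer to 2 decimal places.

160.66

After k distinct stickers have appeared, the next packet gives a new one with probability (38-k)/38, so the expected wait for the (k+1)-th is 38/(38-k).
E[T] = 38/38 + 38/37 + 38/36 + ... + 38/2 + 38/1 = 38·H_{38}.
H_{38} = 4.228, so E[T] = 160.660.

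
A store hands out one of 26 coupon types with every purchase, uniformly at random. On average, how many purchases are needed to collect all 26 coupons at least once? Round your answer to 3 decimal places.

100.215

Split into phases: going from k distinct to k+1 distinct takes on average 26/(26-k) purchases.
E[T] = 26/26 + 26/25 + 26/24 + ... + 26/2 + 26/1 = 26·H_{26}.
H_{26} = 3.8544, so E[T] = 100.2149.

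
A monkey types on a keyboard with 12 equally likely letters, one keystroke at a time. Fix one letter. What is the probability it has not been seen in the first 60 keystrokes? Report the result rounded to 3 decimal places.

0.005

On each keystroke the fixed letter fails to appear with probability 11/12.
P(still missing after 60) = (11/12)^60 = 0.0054.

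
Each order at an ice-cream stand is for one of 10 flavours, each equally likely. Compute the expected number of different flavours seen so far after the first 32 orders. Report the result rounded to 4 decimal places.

9.6566

For each flavour, P(seen in 32 orders) = 1 - (9/10)^32 = 0.96566.
By linearity of expectation, E[distinct seen] = 10·(1 - (9/10)^32) = 9.65663.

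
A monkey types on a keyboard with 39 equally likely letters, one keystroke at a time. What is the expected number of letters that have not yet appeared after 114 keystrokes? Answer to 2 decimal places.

2.02

For each letter, P(unseen after 114) = (38/39)^114 = 0.052.
By linearity of expectation, E[unseen] = 39·(38/39)^114 = 2.019.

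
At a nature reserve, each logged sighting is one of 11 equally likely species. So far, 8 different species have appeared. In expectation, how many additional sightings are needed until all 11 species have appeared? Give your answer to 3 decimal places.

With k distinct species already seen, the next new one takes an expected 11/(11-k) sightings.
Sum over k = 8,...,10: E = 11/3 + 11/2 + 11/1 = 20.1667.

20.167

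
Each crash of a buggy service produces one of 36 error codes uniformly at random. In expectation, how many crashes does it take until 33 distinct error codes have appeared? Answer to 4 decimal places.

84.2841

With k distinct error codes already seen, the next new one arrives after an expected 36/(36-k) crashes.
Sum over k = 0,...,32: E = 36/36 + 36/35 + 36/34 + ... + 36/5 + 36/4 = 84.28413.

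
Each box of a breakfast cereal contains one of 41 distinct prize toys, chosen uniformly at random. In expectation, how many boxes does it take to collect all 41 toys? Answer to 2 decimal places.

176.42

After k distinct toys have appeared, the next box gives a new one with probability (41-k)/41, so the expected wait for the (k+1)-th is 41/(41-k).
E[T] = 41/41 + 41/40 + 41/39 + ... + 41/2 + 41/1 = 41·H_{41}.
H_{41} = 4.303, so E[T] = 176.420.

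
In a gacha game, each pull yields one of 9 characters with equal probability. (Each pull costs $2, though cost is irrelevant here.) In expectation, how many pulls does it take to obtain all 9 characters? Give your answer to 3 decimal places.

The wait to go from k to k+1 distinct characters is geometric with mean 9/(9-k).
E[T] = 9/9 + 9/8 + 9/7 + ... + 9/2 + 9/1 = 9·H_{9}.
H_{9} = 2.8290, so E[T] = 25.4607.

25.461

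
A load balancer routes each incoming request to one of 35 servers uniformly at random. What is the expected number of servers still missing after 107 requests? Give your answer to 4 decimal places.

1.5741

For each server, P(unseen after 107) = (34/35)^107 = 0.04497.
By linearity of expectation, E[unseen] = 35·(34/35)^107 = 1.57410.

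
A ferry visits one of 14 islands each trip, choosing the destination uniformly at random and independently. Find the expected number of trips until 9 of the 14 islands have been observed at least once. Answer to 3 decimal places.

13.555

With k distinct islands already seen, the next new one arrives after an expected 14/(14-k) trips.
Sum over k = 0,...,8: E = 14/14 + 14/13 + 14/12 + ... + 14/7 + 14/6 = 13.5552.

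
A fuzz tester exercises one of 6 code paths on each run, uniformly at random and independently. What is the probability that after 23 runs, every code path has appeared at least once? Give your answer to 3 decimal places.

By inclusion–exclusion over which code paths are missing,
P(all seen) = Σ_{j=0}^{6} (-1)^j C(6,j)((6-j)/6)^23
= 1.0000 - 0.0906 + 0.0013 - 0.0000 + 0.0000 - 0.0000 + 0.0000
= 0.9108.

0.911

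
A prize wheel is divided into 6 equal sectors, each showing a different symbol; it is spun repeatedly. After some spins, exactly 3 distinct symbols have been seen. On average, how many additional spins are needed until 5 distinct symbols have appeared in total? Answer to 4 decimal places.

The wait to go from k to k+1 distinct symbols is geometric with mean 6/(6-k).
Sum over k = 3,...,4: E = 6/3 + 6/2 = 5.00000.

5.0000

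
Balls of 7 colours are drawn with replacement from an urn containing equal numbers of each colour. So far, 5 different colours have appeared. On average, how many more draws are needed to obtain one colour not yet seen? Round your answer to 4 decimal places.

The number of draws until the next new colour is geometric with success probability 2/7, so its mean is 7/2.
E = 7/2 = 3.50000.

3.5000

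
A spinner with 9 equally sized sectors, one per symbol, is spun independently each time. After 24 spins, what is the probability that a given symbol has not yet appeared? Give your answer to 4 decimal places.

Each spin misses the fixed symbol with probability (9-1)/9 = 8/9, independently.
P(still missing after 24) = (8/9)^24 = 0.05920.

0.0592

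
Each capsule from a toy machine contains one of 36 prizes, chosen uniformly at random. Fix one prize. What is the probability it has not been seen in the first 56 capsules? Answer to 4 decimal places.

On each capsule the fixed prize fails to appear with probability 35/36.
P(still missing after 56) = (35/36)^56 = 0.20648.

0.2065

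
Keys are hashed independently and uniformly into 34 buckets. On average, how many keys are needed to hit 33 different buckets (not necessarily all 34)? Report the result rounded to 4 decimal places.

106.0191

With k distinct buckets already seen, the next new one arrives after an expected 34/(34-k) keys.
Sum over k = 0,...,32: E = 34/34 + 34/33 + 34/32 + ... + 34/3 + 34/2 = 106.01914.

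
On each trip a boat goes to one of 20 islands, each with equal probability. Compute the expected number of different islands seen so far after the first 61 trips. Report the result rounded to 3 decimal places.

For each island, P(seen in 61 trips) = 1 - (19/20)^61 = 0.9562.
By linearity of expectation, E[distinct seen] = 20·(1 - (19/20)^61) = 19.1247.

19.125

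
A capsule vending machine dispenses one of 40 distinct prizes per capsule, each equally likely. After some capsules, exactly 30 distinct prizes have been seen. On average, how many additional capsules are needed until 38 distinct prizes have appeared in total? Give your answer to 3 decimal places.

57.159

With k distinct prizes already seen, the next new one takes an expected 40/(40-k) capsules.
Sum over k = 30,...,37: E = 40/10 + 40/9 + 40/8 + ... + 40/4 + 40/3 = 57.1587.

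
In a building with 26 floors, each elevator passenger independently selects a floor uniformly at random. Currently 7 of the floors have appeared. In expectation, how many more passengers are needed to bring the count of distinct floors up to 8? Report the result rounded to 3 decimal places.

1.368

From k distinct to k+1 distinct takes on average 26/(26-k) passengers.
Only the k = 7 term is needed: E = 26/19 = 1.3684.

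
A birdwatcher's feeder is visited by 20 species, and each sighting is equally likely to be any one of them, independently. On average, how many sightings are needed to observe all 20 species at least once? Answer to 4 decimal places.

After k distinct species have appeared, the next sighting gives a new one with probability (20-k)/20, so the expected wait for the (k+1)-th is 20/(20-k).
E[T] = 20/20 + 20/19 + 20/18 + ... + 20/2 + 20/1 = 20·H_{20}.
H_{20} = 3.59774, so E[T] = 71.95479.

71.9548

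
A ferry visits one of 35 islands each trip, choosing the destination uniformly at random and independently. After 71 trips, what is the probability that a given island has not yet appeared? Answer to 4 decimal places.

0.1277

On each trip the fixed island fails to appear with probability 34/35.
P(still missing after 71) = (34/35)^71 = 0.12769.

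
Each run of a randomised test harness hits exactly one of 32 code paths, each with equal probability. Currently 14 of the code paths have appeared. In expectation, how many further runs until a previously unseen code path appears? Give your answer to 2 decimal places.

1.78

The number of runs until the next new code path is geometric with success probability 18/32, so its mean is 32/18.
E = 32/18 = 1.778.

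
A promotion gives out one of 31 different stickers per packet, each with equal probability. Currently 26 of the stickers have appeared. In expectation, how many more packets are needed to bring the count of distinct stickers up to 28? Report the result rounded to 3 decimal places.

With k distinct stickers already seen, the next new one takes an expected 31/(31-k) packets.
Sum over k = 26,...,27: E = 31/5 + 31/4 = 13.9500.

13.950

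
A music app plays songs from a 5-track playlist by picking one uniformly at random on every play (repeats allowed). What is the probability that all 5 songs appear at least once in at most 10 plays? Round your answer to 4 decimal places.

0.5225

Let A_i be the event that song i is missing after 10 plays. By inclusion–exclusion on the A_i,
P(all seen) = Σ_{j=0}^{5} (-1)^j C(5,j)((5-j)/5)^10
= 1.00000 - 0.53687 + 0.06047 - 0.00105 + 0.00000 - 0.00000
= 0.52255.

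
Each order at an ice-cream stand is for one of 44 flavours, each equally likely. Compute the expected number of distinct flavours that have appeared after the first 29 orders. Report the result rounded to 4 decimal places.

For each flavour, P(seen in 29 orders) = 1 - (43/44)^29 = 0.48660.
By linearity of expectation, E[distinct seen] = 44·(1 - (43/44)^29) = 21.41031.

21.4103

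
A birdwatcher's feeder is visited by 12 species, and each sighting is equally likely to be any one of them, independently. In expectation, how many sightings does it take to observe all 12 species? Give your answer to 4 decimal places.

37.2385

The wait to go from k to k+1 distinct species is geometric with mean 12/(12-k).
E[T] = 12/12 + 12/11 + 12/10 + ... + 12/2 + 12/1 = 12·H_{12}.
H_{12} = 3.10321, so E[T] = 37.23853.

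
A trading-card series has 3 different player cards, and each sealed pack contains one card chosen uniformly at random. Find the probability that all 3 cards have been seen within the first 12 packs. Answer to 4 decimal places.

Let A_i be the event that card i is missing after 12 packs. By inclusion–exclusion on the A_i,
P(all seen) = Σ_{j=0}^{3} (-1)^j C(3,j)((3-j)/3)^12
= 1.00000 - 0.02312 + 0.00001 - 0.00000
= 0.97688.

0.9769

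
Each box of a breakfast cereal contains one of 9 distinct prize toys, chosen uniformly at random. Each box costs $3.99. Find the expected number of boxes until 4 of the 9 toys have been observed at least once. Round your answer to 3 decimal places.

4.911

With k distinct toys already seen, the next new one arrives after an expected 9/(9-k) boxes.
Sum over k = 0,...,3: E = 9/9 + 9/8 + 9/7 + 9/6 = 4.9107.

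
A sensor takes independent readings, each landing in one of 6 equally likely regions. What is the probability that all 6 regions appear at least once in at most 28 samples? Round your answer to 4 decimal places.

0.9638

Let A_i be the event that region i is missing after 28 samples. By inclusion–exclusion on the A_i,
P(all seen) = Σ_{j=0}^{6} (-1)^j C(6,j)((6-j)/6)^28
= 1.00000 - 0.03640 + 0.00018 - 0.00000 + 0.00000 - 0.00000 + 0.00000
= 0.96378.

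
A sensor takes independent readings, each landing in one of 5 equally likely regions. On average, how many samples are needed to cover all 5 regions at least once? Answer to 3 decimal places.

11.417

The wait to go from k to k+1 distinct regions is geometric with mean 5/(5-k).
E[T] = 5/5 + 5/4 + 5/3 + 5/2 + 5/1 = 5·H_{5}.
H_{5} = 2.2833, so E[T] = 11.4167.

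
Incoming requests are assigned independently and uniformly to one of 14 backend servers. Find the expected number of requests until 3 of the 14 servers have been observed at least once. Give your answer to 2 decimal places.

Going from k to k+1 distinct takes a geometric number of requests with mean 14/(14-k).
Sum over k = 0,...,2: E = 14/14 + 14/13 + 14/12 = 3.244.

3.24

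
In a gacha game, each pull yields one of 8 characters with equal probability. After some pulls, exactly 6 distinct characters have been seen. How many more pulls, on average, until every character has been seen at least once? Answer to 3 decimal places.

12.000

From k distinct to k+1 distinct takes on average 8/(8-k) pulls.
Sum over k = 6,...,7: E = 8/2 + 8/1 = 12.0000.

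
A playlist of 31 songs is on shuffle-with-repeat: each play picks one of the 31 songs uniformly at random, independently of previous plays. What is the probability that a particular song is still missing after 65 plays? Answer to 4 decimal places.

0.1187

On each play the fixed song fails to appear with probability 30/31.
P(still missing after 65) = (30/31)^65 = 0.11868.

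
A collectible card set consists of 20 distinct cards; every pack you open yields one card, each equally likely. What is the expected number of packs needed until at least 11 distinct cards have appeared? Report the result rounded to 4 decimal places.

Going from k to k+1 distinct takes a geometric number of packs with mean 20/(20-k).
Sum over k = 0,...,10: E = 20/20 + 20/19 + 20/18 + ... + 20/11 + 20/10 = 15.37543.

15.3754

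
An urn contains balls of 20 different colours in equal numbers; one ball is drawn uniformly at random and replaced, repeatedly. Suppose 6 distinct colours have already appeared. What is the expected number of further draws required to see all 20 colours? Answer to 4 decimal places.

With k distinct colours already seen, the next new one takes an expected 20/(20-k) draws.
Sum over k = 6,...,19: E = 20/14 + 20/13 + 20/12 + ... + 20/2 + 20/1 = 65.03125.

65.0312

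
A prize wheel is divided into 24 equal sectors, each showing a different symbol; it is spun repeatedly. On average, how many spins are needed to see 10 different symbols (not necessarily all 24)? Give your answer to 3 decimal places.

With k distinct symbols already seen, the next new one arrives after an expected 24/(24-k) spins.
Sum over k = 0,...,9: E = 24/24 + 24/23 + 24/22 + ... + 24/16 + 24/15 = 12.5855.

12.586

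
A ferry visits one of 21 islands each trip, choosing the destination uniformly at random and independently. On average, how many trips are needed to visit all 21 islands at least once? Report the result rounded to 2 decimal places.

76.55

After k distinct islands have appeared, the next trip gives a new one with probability (21-k)/21, so the expected wait for the (k+1)-th is 21/(21-k).
E[T] = 21/21 + 21/20 + 21/19 + ... + 21/2 + 21/1 = 21·H_{21}.
H_{21} = 3.645, so E[T] = 76.553.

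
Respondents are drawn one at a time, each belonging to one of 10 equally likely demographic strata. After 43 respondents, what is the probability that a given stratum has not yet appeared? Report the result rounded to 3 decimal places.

0.011

On each respondent the fixed stratum fails to appear with probability 9/10.
P(still missing after 43) = (9/10)^43 = 0.0108.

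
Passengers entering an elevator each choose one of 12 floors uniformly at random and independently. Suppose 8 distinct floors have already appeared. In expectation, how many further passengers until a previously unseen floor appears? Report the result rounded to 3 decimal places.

The number of passengers until the next new floor is geometric with success probability 4/12, so its mean is 12/4.
E = 12/4 = 3.0000.

3.000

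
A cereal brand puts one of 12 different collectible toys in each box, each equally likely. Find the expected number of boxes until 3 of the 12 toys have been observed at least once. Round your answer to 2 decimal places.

3.29

With k distinct toys already seen, the next new one arrives after an expected 12/(12-k) boxes.
Sum over k = 0,...,2: E = 12/12 + 12/11 + 12/10 = 3.291.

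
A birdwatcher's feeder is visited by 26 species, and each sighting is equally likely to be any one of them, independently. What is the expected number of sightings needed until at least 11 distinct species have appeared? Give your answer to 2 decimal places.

13.94

With k distinct species already seen, the next new one arrives after an expected 26/(26-k) sightings.
Sum over k = 0,...,10: E = 26/26 + 26/25 + 26/24 + ... + 26/17 + 26/16 = 13.941.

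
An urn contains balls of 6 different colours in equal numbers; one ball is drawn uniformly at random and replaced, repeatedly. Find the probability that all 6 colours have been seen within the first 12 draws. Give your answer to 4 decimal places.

Let A_i be the event that colour i is missing after 12 draws. By inclusion–exclusion on the A_i,
P(all seen) = Σ_{j=0}^{6} (-1)^j C(6,j)((6-j)/6)^12
= 1.00000 - 0.67294 + 0.11561 - 0.00488 + 0.00003 - 0.00000 + 0.00000
= 0.43782.

0.4378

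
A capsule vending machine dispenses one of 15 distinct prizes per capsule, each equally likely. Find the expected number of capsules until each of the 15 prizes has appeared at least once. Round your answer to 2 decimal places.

49.77

Split into phases: going from k distinct to k+1 distinct takes on average 15/(15-k) capsules.
E[T] = 15/15 + 15/14 + 15/13 + ... + 15/2 + 15/1 = 15·H_{15}.
H_{15} = 3.318, so E[T] = 49.773.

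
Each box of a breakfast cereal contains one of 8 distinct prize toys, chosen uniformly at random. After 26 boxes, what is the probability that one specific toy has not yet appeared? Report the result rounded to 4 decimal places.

On each box the fixed toy fails to appear with probability 7/8.
P(still missing after 26) = (7/8)^26 = 0.03106.

0.0311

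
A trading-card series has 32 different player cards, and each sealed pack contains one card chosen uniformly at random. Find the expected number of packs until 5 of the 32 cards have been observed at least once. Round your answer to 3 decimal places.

With k distinct cards already seen, the next new one arrives after an expected 32/(32-k) packs.
Sum over k = 0,...,4: E = 32/32 + 32/31 + 32/30 + 32/29 + 32/28 = 5.3452.

5.345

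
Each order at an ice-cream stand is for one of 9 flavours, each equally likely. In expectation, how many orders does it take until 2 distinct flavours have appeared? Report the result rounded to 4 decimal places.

2.1250

Going from k to k+1 distinct takes a geometric number of orders with mean 9/(9-k).
Sum over k = 0,...,1: E = 9/9 + 9/8 = 2.12500.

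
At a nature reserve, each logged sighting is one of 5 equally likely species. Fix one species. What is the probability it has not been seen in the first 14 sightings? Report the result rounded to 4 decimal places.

0.0440

Each sighting misses the fixed species with probability (5-1)/5 = 4/5, independently.
P(still missing after 14) = (4/5)^14 = 0.04398.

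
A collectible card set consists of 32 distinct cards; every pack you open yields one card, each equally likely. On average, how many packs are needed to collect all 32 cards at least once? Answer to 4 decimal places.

Split into phases: going from k distinct to k+1 distinct takes on average 32/(32-k) packs.
E[T] = 32/32 + 32/31 + 32/30 + ... + 32/2 + 32/1 = 32·H_{32}.
H_{32} = 4.05850, so E[T] = 129.87185.

129.8718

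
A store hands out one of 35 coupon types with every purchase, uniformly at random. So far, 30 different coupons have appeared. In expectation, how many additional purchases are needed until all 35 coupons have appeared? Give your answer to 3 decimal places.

With k distinct coupons already seen, the next new one takes an expected 35/(35-k) purchases.
Sum over k = 30,...,34: E = 35/5 + 35/4 + 35/3 + 35/2 + 35/1 = 79.9167.

79.917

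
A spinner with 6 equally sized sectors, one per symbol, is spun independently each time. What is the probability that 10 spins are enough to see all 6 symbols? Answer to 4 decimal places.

By inclusion–exclusion over which symbols are missing,
P(all seen) = Σ_{j=0}^{6} (-1)^j C(6,j)((6-j)/6)^10
= 1.00000 - 0.96903 + 0.26012 - 0.01953 + 0.00025 - 0.00000 + 0.00000
= 0.27181.

0.2718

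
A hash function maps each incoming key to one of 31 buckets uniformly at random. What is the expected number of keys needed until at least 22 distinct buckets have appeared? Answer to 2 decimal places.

37.15

With k distinct buckets already seen, the next new one arrives after an expected 31/(31-k) keys.
Sum over k = 0,...,21: E = 31/31 + 31/30 + 31/29 + ... + 31/11 + 31/10 = 37.147.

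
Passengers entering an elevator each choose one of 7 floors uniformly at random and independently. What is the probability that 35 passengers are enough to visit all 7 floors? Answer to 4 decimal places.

By inclusion–exclusion over which floors are missing,
P(all seen) = Σ_{j=0}^{7} (-1)^j C(7,j)((7-j)/7)^35
= 1.00000 - 0.03177 + 0.00016 - 0.00000 + 0.00000 - 0.00000 + 0.00000 - 0.00000
= 0.96840.

0.9684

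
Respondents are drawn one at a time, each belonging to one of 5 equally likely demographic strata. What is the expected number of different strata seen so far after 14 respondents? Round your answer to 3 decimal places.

4.780

For each stratum, P(seen in 14 respondents) = 1 - (4/5)^14 = 0.9560.
By linearity of expectation, E[distinct seen] = 5·(1 - (4/5)^14) = 4.7801.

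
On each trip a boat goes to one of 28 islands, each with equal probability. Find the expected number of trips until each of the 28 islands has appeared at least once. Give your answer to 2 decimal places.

109.96

Split into phases: going from k distinct to k+1 distinct takes on average 28/(28-k) trips.
E[T] = 28/28 + 28/27 + 28/26 + ... + 28/2 + 28/1 = 28·H_{28}.
H_{28} = 3.927, so E[T] = 109.961.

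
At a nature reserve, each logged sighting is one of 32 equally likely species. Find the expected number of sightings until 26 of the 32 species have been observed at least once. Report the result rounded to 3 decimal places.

51.472

With k distinct species already seen, the next new one arrives after an expected 32/(32-k) sightings.
Sum over k = 0,...,25: E = 32/32 + 32/31 + 32/30 + ... + 32/8 + 32/7 = 51.4718.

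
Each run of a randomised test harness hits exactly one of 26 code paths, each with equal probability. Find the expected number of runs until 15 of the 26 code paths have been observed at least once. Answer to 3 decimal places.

Going from k to k+1 distinct takes a geometric number of runs with mean 26/(26-k).
Sum over k = 0,...,14: E = 26/26 + 26/25 + 26/24 + ... + 26/13 + 26/12 = 21.6981.

21.698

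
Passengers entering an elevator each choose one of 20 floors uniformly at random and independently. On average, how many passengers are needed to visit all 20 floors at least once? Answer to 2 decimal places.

71.95

After k distinct floors have appeared, the next passenger gives a new one with probability (20-k)/20, so the expected wait for the (k+1)-th is 20/(20-k).
E[T] = 20/20 + 20/19 + 20/18 + ... + 20/2 + 20/1 = 20·H_{20}.
H_{20} = 3.598, so E[T] = 71.955.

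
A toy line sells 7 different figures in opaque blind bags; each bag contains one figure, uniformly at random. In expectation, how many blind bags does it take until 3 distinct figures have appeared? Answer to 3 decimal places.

3.567

Going from k to k+1 distinct takes a geometric number of blind bags with mean 7/(7-k).
Sum over k = 0,...,2: E = 7/7 + 7/6 + 7/5 = 3.5667.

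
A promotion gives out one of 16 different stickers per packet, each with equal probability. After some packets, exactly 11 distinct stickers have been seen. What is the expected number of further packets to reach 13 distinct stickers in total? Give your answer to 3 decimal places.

The wait to go from k to k+1 distinct stickers is geometric with mean 16/(16-k).
Sum over k = 11,...,12: E = 16/5 + 16/4 = 7.2000.

7.200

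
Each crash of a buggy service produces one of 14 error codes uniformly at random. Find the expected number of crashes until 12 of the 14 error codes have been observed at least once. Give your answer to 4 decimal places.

With k distinct error codes already seen, the next new one arrives after an expected 14/(14-k) crashes.
Sum over k = 0,...,11: E = 14/14 + 14/13 + 14/12 + ... + 14/4 + 14/3 = 24.52187.

24.5219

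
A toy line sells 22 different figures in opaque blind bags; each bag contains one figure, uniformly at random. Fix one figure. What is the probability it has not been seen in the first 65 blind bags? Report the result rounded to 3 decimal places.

On each blind bag the fixed figure fails to appear with probability 21/22.
P(still missing after 65) = (21/22)^65 = 0.0486.

0.049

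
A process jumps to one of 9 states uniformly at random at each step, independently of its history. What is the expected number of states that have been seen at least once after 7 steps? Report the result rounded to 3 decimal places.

For each state, P(seen in 7 steps) = 1 - (8/9)^7 = 0.5615.
By linearity of expectation, E[distinct seen] = 9·(1 - (8/9)^7) = 5.0538.

5.054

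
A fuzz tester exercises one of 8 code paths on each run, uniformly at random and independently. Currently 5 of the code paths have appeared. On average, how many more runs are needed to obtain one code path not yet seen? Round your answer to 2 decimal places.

2.67

The number of runs until the next new code path is geometric with success probability 3/8, so its mean is 8/3.
E = 8/3 = 2.667.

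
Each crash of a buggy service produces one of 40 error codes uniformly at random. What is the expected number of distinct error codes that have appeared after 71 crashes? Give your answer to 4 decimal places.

33.3719

For each error code, P(seen in 71 crashes) = 1 - (39/40)^71 = 0.83430.
By linearity of expectation, E[distinct seen] = 40·(1 - (39/40)^71) = 33.37192.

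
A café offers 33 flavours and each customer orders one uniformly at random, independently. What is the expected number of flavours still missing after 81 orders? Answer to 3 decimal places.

For each flavour, P(unseen after 81) = (32/33)^81 = 0.0827.
By linearity of expectation, E[unseen] = 33·(32/33)^81 = 2.7292.

2.729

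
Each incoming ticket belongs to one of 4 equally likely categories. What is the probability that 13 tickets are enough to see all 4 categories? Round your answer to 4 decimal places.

0.9057

By inclusion–exclusion over which categories are missing,
P(all seen) = Σ_{j=0}^{4} (-1)^j C(4,j)((4-j)/4)^13
= 1.00000 - 0.09503 + 0.00073 - 0.00000 + 0.00000
= 0.90570.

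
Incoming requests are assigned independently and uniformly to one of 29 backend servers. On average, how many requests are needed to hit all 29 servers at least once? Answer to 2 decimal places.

114.89

The wait to go from k to k+1 distinct servers is geometric with mean 29/(29-k).
E[T] = 29/29 + 29/28 + 29/27 + ... + 29/2 + 29/1 = 29·H_{29}.
H_{29} = 3.962, so E[T] = 114.888.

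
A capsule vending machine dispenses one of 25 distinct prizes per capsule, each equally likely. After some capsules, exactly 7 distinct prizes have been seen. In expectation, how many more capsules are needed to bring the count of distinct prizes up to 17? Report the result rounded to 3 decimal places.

With k distinct prizes already seen, the next new one takes an expected 25/(25-k) capsules.
Sum over k = 7,...,16: E = 25/18 + 25/17 + 25/16 + ... + 25/10 + 25/9 = 19.4313.

19.431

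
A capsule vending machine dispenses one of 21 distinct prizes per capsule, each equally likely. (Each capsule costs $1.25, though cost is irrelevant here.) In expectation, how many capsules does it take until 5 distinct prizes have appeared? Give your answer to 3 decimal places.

5.557

With k distinct prizes already seen, the next new one arrives after an expected 21/(21-k) capsules.
Sum over k = 0,...,4: E = 21/21 + 21/20 + 21/19 + 21/18 + 21/17 = 5.5572.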